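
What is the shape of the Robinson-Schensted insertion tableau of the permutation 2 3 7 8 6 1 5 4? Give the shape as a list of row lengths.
[4, 2, 1, 1]

Row-insert each entry into an empty tableau.

After inserting 2: P = [[2]].
After inserting 3: P = [[2, 3]].
After inserting 7: P = [[2, 3, 7]].
After inserting 8: P = [[2, 3, 7, 8]].
After inserting 6: P = [[2, 3, 6, 8], [7]].
After inserting 1: P = [[1, 3, 6, 8], [2], [7]].
After inserting 5: P = [[1, 3, 5, 8], [2, 6], [7]].
After inserting 4: P = [[1, 3, 4, 8], [2, 5], [6], [7]].

The final insertion tableau P = [[1, 3, 4, 8], [2, 5], [6], [7]] has shape [4, 2, 1, 1].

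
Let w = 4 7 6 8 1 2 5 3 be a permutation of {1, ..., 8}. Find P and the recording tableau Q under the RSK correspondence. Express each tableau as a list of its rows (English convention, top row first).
Insert each entry of the permutation into P by Schensted row insertion, recording in Q the position of each new cell.

Insert 4: appended to row 1. P = [[4]].
Insert 7: appended to row 1. P = [[4, 7]].
Insert 6: 6 bumps 7 from row 1; 7 starts row 2. P = [[4, 6], [7]].
Insert 8: appended to row 1. P = [[4, 6, 8], [7]].
Insert 1: 1 bumps 4 from row 1; 4 bumps 7 from row 2; 7 starts row 3. P = [[1, 6, 8], [4], [7]].
Insert 2: 2 bumps 6 from row 1; 6 appends to row 2. P = [[1, 2, 8], [4, 6], [7]].
Insert 5: 5 bumps 8 from row 1; 8 appends to row 2. P = [[1, 2, 5], [4, 6, 8], [7]].
Insert 3: 3 bumps 5 from row 1; 5 bumps 6 from row 2; 6 bumps 7 from row 3; 7 starts row 4. P = [[1, 2, 3], [4, 5, 8], [6], [7]].

So P = [[1, 2, 3], [4, 5, 8], [6], [7]], Q = [[1, 2, 4], [3, 6, 7], [5], [8]].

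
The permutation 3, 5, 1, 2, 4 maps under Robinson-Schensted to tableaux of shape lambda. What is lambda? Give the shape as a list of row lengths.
[3, 2]

Row-insert each entry into an empty tableau.

After inserting 3: P = [[3]].
After inserting 5: P = [[3, 5]].
After inserting 1: P = [[1, 5], [3]].
After inserting 2: P = [[1, 2], [3, 5]].
After inserting 4: P = [[1, 2, 4], [3, 5]].

The final insertion tableau P = [[1, 2, 4], [3, 5]] has shape [3, 2].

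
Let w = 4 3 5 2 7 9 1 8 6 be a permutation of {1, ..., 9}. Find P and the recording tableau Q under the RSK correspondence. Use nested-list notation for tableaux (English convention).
P = [[1, 5, 6, 8], [2, 7], [3, 9], [4]], Q = [[1, 3, 5, 6], [2, 8], [4, 9], [7]]

Insert each entry of the permutation into P by Schensted row insertion, recording in Q the position of each new cell.

Insert 4: appended to row 1. P = [[4]].
Insert 3: 3 bumps 4 from row 1; 4 starts row 2. P = [[3], [4]].
Insert 5: appended to row 1. P = [[3, 5], [4]].
Insert 2: 2 bumps 3 from row 1; 3 bumps 4 from row 2; 4 starts row 3. P = [[2, 5], [3], [4]].
Insert 7: appended to row 1. P = [[2, 5, 7], [3], [4]].
Insert 9: appended to row 1. P = [[2, 5, 7, 9], [3], [4]].
Insert 1: 1 bumps 2 from row 1; 2 bumps 3 from row 2; 3 bumps 4 from row 3; 4 starts row 4. P = [[1, 5, 7, 9], [2], [3], [4]].
Insert 8: 8 bumps 9 from row 1; 9 appends to row 2. P = [[1, 5, 7, 8], [2, 9], [3], [4]].
Insert 6: 6 bumps 7 from row 1; 7 bumps 9 from row 2; 9 appends to row 3. P = [[1, 5, 6, 8], [2, 7], [3, 9], [4]].

So P = [[1, 5, 6, 8], [2, 7], [3, 9], [4]], Q = [[1, 3, 5, 6], [2, 8], [4, 9], [7]].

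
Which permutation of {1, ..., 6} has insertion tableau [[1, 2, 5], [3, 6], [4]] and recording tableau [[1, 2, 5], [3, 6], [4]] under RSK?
1 4 3 2 6 5

Reverse the RSK construction: for i from n down to 1, find the cell of Q containing i, remove the entry at that cell from P, and reverse-bump it up through P; the value ejected from row 1 is w(i).

Step i=6: Q has 6 at row 2, column 2; remove 6 from row 2 of P and reverse-bump: 6 enters row 1 and ejects 5. So w(6) = 5. P is now [[1, 2, 6], [3], [4]].
Step i=5: Q has 5 at row 1, column 3; remove that cell from P, ejecting 6. So w(5) = 6. P is now [[1, 2], [3], [4]].
Step i=4: Q has 4 at row 3, column 1; remove 4 from row 3 of P and reverse-bump: 4 enters row 2 and ejects 3; 3 enters row 1 and ejects 2. So w(4) = 2. P is now [[1, 3], [4]].
Step i=3: Q has 3 at row 2, column 1; remove 4 from row 2 of P and reverse-bump: 4 enters row 1 and ejects 3. So w(3) = 3. P is now [[1, 4]].
Step i=2: Q has 2 at row 1, column 2; remove that cell from P, ejecting 4. So w(2) = 4. P is now [[1]].
Step i=1: Q has 1 at row 1, column 1; remove that cell from P, ejecting 1. So w(1) = 1. P is now [].

So w = 1 4 3 2 6 5.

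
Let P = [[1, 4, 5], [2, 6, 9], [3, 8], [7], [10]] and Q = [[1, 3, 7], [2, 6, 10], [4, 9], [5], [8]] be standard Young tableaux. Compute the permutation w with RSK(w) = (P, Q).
10 7 8 3 2 6 9 1 4 5

Reverse the RSK construction: for i from n down to 1, find the cell of Q containing i, remove the entry at that cell from P, and reverse-bump it up through P; the value ejected from row 1 is w(i).

Step i=10: Q has 10 at row 2, column 3; remove 9 from row 2 of P and reverse-bump: 9 enters row 1 and ejects 5. So w(10) = 5. P is now [[1, 4, 9], [2, 6], [3, 8], [7], [10]].
Step i=9: Q has 9 at row 3, column 2; remove 8 from row 3 of P and reverse-bump: 8 enters row 2 and ejects 6; 6 enters row 1 and ejects 4. So w(9) = 4. P is now [[1, 6, 9], [2, 8], [3], [7], [10]].
Step i=8: Q has 8 at row 5, column 1; remove 10 from row 5 of P and reverse-bump: 10 enters row 4 and ejects 7; 7 enters row 3 and ejects 3; 3 enters row 2 and ejects 2; 2 enters row 1 and ejects 1. So w(8) = 1. P is now [[2, 6, 9], [3, 8], [7], [10]].
Step i=7: Q has 7 at row 1, column 3; remove that cell from P, ejecting 9. So w(7) = 9. P is now [[2, 6], [3, 8], [7], [10]].
Step i=6: Q has 6 at row 2, column 2; remove 8 from row 2 of P and reverse-bump: 8 enters row 1 and ejects 6. So w(6) = 6. P is now [[2, 8], [3], [7], [10]].
Step i=5: Q has 5 at row 4, column 1; remove 10 from row 4 of P and reverse-bump: 10 enters row 3 and ejects 7; 7 enters row 2 and ejects 3; 3 enters row 1 and ejects 2. So w(5) = 2. P is now [[3, 8], [7], [10]].
Step i=4: Q has 4 at row 3, column 1; remove 10 from row 3 of P and reverse-bump: 10 enters row 2 and ejects 7; 7 enters row 1 and ejects 3. So w(4) = 3. P is now [[7, 8], [10]].
Step i=3: Q has 3 at row 1, column 2; remove that cell from P, ejecting 8. So w(3) = 8. P is now [[7], [10]].
Step i=2: Q has 2 at row 2, column 1; remove 10 from row 2 of P and reverse-bump: 10 enters row 1 and ejects 7. So w(2) = 7. P is now [[10]].
Step i=1: Q has 1 at row 1, column 1; remove that cell from P, ejecting 10. So w(1) = 10. P is now [].

So w = 10 7 8 3 2 6 9 1 4 5.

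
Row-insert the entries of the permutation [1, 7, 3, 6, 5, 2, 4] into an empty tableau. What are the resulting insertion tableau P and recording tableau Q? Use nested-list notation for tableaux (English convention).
Insert each entry of the permutation into P by Schensted row insertion, recording in Q the position of each new cell.

Insert 1: appended to row 1. P = [[1]].
Insert 7: appended to row 1. P = [[1, 7]].
Insert 3: 3 bumps 7 from row 1; 7 starts row 2. P = [[1, 3], [7]].
Insert 6: appended to row 1. P = [[1, 3, 6], [7]].
Insert 5: 5 bumps 6 from row 1; 6 bumps 7 from row 2; 7 starts row 3. P = [[1, 3, 5], [6], [7]].
Insert 2: 2 bumps 3 from row 1; 3 bumps 6 from row 2; 6 bumps 7 from row 3; 7 starts row 4. P = [[1, 2, 5], [3], [6], [7]].
Insert 4: 4 bumps 5 from row 1; 5 appends to row 2. P = [[1, 2, 4], [3, 5], [6], [7]].

So P = [[1, 2, 4], [3, 5], [6], [7]], Q = [[1, 2, 4], [3, 7], [5], [6]].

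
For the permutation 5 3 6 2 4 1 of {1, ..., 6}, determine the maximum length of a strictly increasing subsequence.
2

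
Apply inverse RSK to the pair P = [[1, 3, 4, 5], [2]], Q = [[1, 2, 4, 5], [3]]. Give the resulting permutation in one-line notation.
Reverse RSK: for i = n, n-1, ..., 1, locate i in Q, remove the corresponding corner cell from P, and reverse-bump its entry up through P; the value ejected from row 1 is w(i).

So w = 2 3 1 4 5.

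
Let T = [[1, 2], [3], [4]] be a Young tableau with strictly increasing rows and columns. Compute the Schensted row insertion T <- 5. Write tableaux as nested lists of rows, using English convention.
[[1, 2, 5], [3], [4]]

5 is larger than every entry of row 1, so it is appended to row 1. The new tableau is [[1, 2, 5], [3], [4]].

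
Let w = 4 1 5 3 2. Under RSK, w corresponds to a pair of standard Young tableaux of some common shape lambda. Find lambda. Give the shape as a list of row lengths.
[2, 2, 1]

Row-insert each entry into an empty tableau.

After inserting 4: P = [[4]].
After inserting 1: P = [[1], [4]].
After inserting 5: P = [[1, 5], [4]].
After inserting 3: P = [[1, 3], [4, 5]].
After inserting 2: P = [[1, 2], [3, 5], [4]].

The final insertion tableau P = [[1, 2], [3, 5], [4]] has shape [2, 2, 1].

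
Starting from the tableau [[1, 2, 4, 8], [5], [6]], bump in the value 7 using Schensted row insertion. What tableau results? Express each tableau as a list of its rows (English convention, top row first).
[[1, 2, 4, 7], [5, 8], [6]]

In row 1, 7 replaces 8 (the leftmost entry greater than 7); 8 is bumped to row 2. 8 is appended to row 2. The new tableau is [[1, 2, 4, 7], [5, 8], [6]].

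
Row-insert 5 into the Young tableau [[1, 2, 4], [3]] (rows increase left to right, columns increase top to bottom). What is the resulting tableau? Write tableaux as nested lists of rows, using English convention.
5 is larger than every entry of row 1, so it is appended to row 1. The new tableau is [[1, 2, 4, 5], [3]].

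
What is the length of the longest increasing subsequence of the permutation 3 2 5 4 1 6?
3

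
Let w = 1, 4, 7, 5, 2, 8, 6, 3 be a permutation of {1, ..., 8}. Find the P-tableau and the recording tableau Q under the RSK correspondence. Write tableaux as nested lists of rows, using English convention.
P = [[1, 2, 3, 6], [4, 5], [7, 8]], Q = [[1, 2, 3, 6], [4, 7], [5, 8]]

Insert each entry of the permutation into P by Schensted row insertion, recording in Q the position of each new cell.

Insert 1: appended to row 1. P = [[1]], Q = [[1]].
Insert 4: appended to row 1. P = [[1, 4]], Q = [[1, 2]].
Insert 7: appended to row 1. P = [[1, 4, 7]], Q = [[1, 2, 3]].
Insert 5: 5 bumps 7 from row 1; 7 starts row 2. P = [[1, 4, 5], [7]], Q = [[1, 2, 3], [4]].
Insert 2: 2 bumps 4 from row 1; 4 bumps 7 from row 2; 7 starts row 3. P = [[1, 2, 5], [4], [7]], Q = [[1, 2, 3], [4], [5]].
Insert 8: appended to row 1. P = [[1, 2, 5, 8], [4], [7]], Q = [[1, 2, 3, 6], [4], [5]].
Insert 6: 6 bumps 8 from row 1; 8 appends to row 2. P = [[1, 2, 5, 6], [4, 8], [7]], Q = [[1, 2, 3, 6], [4, 7], [5]].
Insert 3: 3 bumps 5 from row 1; 5 bumps 8 from row 2; 8 appends to row 3. P = [[1, 2, 3, 6], [4, 5], [7, 8]], Q = [[1, 2, 3, 6], [4, 7], [5, 8]].

So P = [[1, 2, 3, 6], [4, 5], [7, 8]], Q = [[1, 2, 3, 6], [4, 7], [5, 8]].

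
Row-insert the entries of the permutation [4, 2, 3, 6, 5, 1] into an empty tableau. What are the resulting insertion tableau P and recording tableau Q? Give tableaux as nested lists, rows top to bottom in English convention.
P = [[1, 3, 5], [2, 6], [4]], Q = [[1, 3, 4], [2, 5], [6]]

Insert each entry of the permutation into P by Schensted row insertion, recording in Q the position of each new cell.

Insert 4: appended to row 1. P = [[4]], Q = [[1]].
Insert 2: 2 bumps 4 from row 1; 4 starts row 2. P = [[2], [4]], Q = [[1], [2]].
Insert 3: appended to row 1. P = [[2, 3], [4]], Q = [[1, 3], [2]].
Insert 6: appended to row 1. P = [[2, 3, 6], [4]], Q = [[1, 3, 4], [2]].
Insert 5: 5 bumps 6 from row 1; 6 appends to row 2. P = [[2, 3, 5], [4, 6]], Q = [[1, 3, 4], [2, 5]].
Insert 1: 1 bumps 2 from row 1; 2 bumps 4 from row 2; 4 starts row 3. P = [[1, 3, 5], [2, 6], [4]], Q = [[1, 3, 4], [2, 5], [6]].

So P = [[1, 3, 5], [2, 6], [4]], Q = [[1, 3, 4], [2, 5], [6]].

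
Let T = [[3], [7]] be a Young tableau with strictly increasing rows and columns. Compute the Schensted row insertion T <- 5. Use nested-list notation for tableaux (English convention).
[[3, 5], [7]]

5 is larger than every entry of row 1, so it is appended to row 1. The new tableau is [[3, 5], [7]].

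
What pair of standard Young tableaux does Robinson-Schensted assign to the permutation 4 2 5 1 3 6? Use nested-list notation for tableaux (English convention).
P = [[1, 3, 6], [2, 5], [4]], Q = [[1, 3, 6], [2, 5], [4]]

Insert each entry of the permutation into P by Schensted row insertion, recording in Q the position of each new cell.

After inserting 4: P = [[4]].
After inserting 2: P = [[2], [4]].
After inserting 5: P = [[2, 5], [4]].
After inserting 1: P = [[1, 5], [2], [4]].
After inserting 3: P = [[1, 3], [2, 5], [4]].
After inserting 6: P = [[1, 3, 6], [2, 5], [4]].

So P = [[1, 3, 6], [2, 5], [4]], Q = [[1, 3, 6], [2, 5], [4]].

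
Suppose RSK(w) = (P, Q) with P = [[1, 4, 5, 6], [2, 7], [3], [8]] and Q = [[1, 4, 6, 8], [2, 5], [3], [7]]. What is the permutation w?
Reverse RSK: for i = n, n-1, ..., 1, locate i in Q, remove the corresponding corner cell from P, and reverse-bump its entry up through P; the value ejected from row 1 is w(i).

So w = 8 3 2 7 4 5 1 6.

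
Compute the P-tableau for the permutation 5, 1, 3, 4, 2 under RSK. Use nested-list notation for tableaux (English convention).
P = [[1, 2, 4], [3], [5]]

Insert 5: appended to row 1. P = [[5]].
Insert 1: 1 bumps 5 from row 1; 5 starts row 2. P = [[1], [5]].
Insert 3: appended to row 1. P = [[1, 3], [5]].
Insert 4: appended to row 1. P = [[1, 3, 4], [5]].
Insert 2: 2 bumps 3 from row 1; 3 bumps 5 from row 2; 5 starts row 3. P = [[1, 2, 4], [3], [5]].

So P = [[1, 2, 4], [3], [5]].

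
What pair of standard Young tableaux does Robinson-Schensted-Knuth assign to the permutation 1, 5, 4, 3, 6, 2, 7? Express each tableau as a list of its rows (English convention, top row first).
P = [[1, 2, 6, 7], [3], [4], [5]], Q = [[1, 2, 5, 7], [3], [4], [6]]

Insert each entry of the permutation into P by Schensted row insertion, recording in Q the position of each new cell.

Insert 1: appended to row 1. P = [[1]].
Insert 5: appended to row 1. P = [[1, 5]].
Insert 4: 4 bumps 5 from row 1; 5 starts row 2. P = [[1, 4], [5]].
Insert 3: 3 bumps 4 from row 1; 4 bumps 5 from row 2; 5 starts row 3. P = [[1, 3], [4], [5]].
Insert 6: appended to row 1. P = [[1, 3, 6], [4], [5]].
Insert 2: 2 bumps 3 from row 1; 3 bumps 4 from row 2; 4 bumps 5 from row 3; 5 starts row 4. P = [[1, 2, 6], [3], [4], [5]].
Insert 7: appended to row 1. P = [[1, 2, 6, 7], [3], [4], [5]].

So P = [[1, 2, 6, 7], [3], [4], [5]], Q = [[1, 2, 5, 7], [3], [4], [6]].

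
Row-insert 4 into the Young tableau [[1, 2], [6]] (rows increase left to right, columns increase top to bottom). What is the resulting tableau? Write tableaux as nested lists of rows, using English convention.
[[1, 2, 4], [6]]

4 is larger than every entry of row 1, so it is appended to row 1. The new tableau is [[1, 2, 4], [6]].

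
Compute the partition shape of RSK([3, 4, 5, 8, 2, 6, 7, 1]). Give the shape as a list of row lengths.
RSK row insertion gives P = [[1, 4, 5, 6, 7], [2, 8], [3]], which has shape [5, 2, 1].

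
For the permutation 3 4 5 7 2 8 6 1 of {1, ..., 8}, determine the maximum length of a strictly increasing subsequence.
5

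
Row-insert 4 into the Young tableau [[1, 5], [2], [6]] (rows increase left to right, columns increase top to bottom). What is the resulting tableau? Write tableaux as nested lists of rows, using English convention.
In row 1, 4 replaces 5 (the leftmost entry greater than 4); 5 is bumped to row 2. 5 is appended to row 2. The new tableau is [[1, 4], [2, 5], [6]].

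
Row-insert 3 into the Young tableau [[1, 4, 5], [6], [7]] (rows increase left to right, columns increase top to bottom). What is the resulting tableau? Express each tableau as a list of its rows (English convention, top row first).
In row 1, 3 replaces 4 (the leftmost entry greater than 3); 4 is bumped to row 2. In row 2, 4 replaces 6 (the leftmost entry greater than 4); 6 is bumped to row 3. In row 3, 6 replaces 7 (the leftmost entry greater than 6); 7 is bumped to row 4. 7 starts a new row 4. The new tableau is [[1, 3, 5], [4], [6], [7]].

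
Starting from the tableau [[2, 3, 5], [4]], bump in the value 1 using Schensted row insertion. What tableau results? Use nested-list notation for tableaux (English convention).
In row 1, 1 replaces 2 (the leftmost entry greater than 1); 2 is bumped to row 2. In row 2, 2 replaces 4 (the leftmost entry greater than 2); 4 is bumped to row 3. 4 starts a new row 3. The new tableau is [[1, 3, 5], [2], [4]].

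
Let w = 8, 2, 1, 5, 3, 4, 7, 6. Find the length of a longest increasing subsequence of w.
4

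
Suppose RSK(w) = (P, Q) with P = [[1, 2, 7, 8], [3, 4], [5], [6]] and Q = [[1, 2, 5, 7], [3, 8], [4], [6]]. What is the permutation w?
Reverse RSK: for i = n, n-1, ..., 1, locate i in Q, remove the corresponding corner cell from P, and reverse-bump its entry up through P; the value ejected from row 1 is w(i).

So w = 3 6 5 4 7 1 8 2.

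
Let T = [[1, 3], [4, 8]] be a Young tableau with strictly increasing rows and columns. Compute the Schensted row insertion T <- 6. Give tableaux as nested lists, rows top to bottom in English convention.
[[1, 3, 6], [4, 8]]

6 is larger than every entry of row 1, so it is appended to row 1. The new tableau is [[1, 3, 6], [4, 8]].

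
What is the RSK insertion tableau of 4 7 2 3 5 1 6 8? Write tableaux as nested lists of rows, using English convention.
P = [[1, 3, 5, 6, 8], [2, 7], [4]]

Insert 4: appended to row 1. P = [[4]].
Insert 7: appended to row 1. P = [[4, 7]].
Insert 2: 2 bumps 4 from row 1; 4 starts row 2. P = [[2, 7], [4]].
Insert 3: 3 bumps 7 from row 1; 7 appends to row 2. P = [[2, 3], [4, 7]].
Insert 5: appended to row 1. P = [[2, 3, 5], [4, 7]].
Insert 1: 1 bumps 2 from row 1; 2 bumps 4 from row 2; 4 starts row 3. P = [[1, 3, 5], [2, 7], [4]].
Insert 6: appended to row 1. P = [[1, 3, 5, 6], [2, 7], [4]].
Insert 8: appended to row 1. P = [[1, 3, 5, 6, 8], [2, 7], [4]].

So P = [[1, 3, 5, 6, 8], [2, 7], [4]].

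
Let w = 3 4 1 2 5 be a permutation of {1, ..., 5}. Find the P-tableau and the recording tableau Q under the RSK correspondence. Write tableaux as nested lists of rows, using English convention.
P = [[1, 2, 5], [3, 4]], Q = [[1, 2, 5], [3, 4]]

Insert each entry of the permutation into P by Schensted row insertion, recording in Q the position of each new cell.

After inserting 3: P = [[3]].
After inserting 4: P = [[3, 4]].
After inserting 1: P = [[1, 4], [3]].
After inserting 2: P = [[1, 2], [3, 4]].
After inserting 5: P = [[1, 2, 5], [3, 4]].

So P = [[1, 2, 5], [3, 4]], Q = [[1, 2, 5], [3, 4]].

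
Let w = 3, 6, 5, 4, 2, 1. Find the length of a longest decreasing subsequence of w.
5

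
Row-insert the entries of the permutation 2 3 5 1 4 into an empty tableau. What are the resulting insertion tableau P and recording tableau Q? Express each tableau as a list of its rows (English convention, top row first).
P = [[1, 3, 4], [2, 5]], Q = [[1, 2, 3], [4, 5]]

Insert each entry of the permutation into P by Schensted row insertion, recording in Q the position of each new cell.

Insert 2: appended to row 1. P = [[2]].
Insert 3: appended to row 1. P = [[2, 3]].
Insert 5: appended to row 1. P = [[2, 3, 5]].
Insert 1: 1 bumps 2 from row 1; 2 starts row 2. P = [[1, 3, 5], [2]].
Insert 4: 4 bumps 5 from row 1; 5 appends to row 2. P = [[1, 3, 4], [2, 5]].

So P = [[1, 3, 4], [2, 5]], Q = [[1, 2, 3], [4, 5]].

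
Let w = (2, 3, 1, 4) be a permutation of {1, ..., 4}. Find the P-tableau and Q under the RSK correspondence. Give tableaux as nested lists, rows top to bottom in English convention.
Insert each entry of the permutation into P by Schensted row insertion, recording in Q the position of each new cell.

Insert 2: appended to row 1. P = [[2]].
Insert 3: appended to row 1. P = [[2, 3]].
Insert 1: 1 bumps 2 from row 1; 2 starts row 2. P = [[1, 3], [2]].
Insert 4: appended to row 1. P = [[1, 3, 4], [2]].

So P = [[1, 3, 4], [2]], Q = [[1, 2, 4], [3]].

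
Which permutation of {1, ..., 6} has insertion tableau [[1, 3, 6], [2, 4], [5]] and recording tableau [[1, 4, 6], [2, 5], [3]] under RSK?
5 2 1 4 3 6

Reverse the RSK construction: for i from n down to 1, find the cell of Q containing i, remove the entry at that cell from P, and reverse-bump it up through P; the value ejected from row 1 is w(i).

Step i=6: Q has 6 at row 1, column 3; remove that cell from P, ejecting 6. So w(6) = 6. P is now [[1, 3], [2, 4], [5]].
Step i=5: Q has 5 at row 2, column 2; remove 4 from row 2 of P and reverse-bump: 4 enters row 1 and ejects 3. So w(5) = 3. P is now [[1, 4], [2], [5]].
Step i=4: Q has 4 at row 1, column 2; remove that cell from P, ejecting 4. So w(4) = 4. P is now [[1], [2], [5]].
Step i=3: Q has 3 at row 3, column 1; remove 5 from row 3 of P and reverse-bump: 5 enters row 2 and ejects 2; 2 enters row 1 and ejects 1. So w(3) = 1. P is now [[2], [5]].
Step i=2: Q has 2 at row 2, column 1; remove 5 from row 2 of P and reverse-bump: 5 enters row 1 and ejects 2. So w(2) = 2. P is now [[5]].
Step i=1: Q has 1 at row 1, column 1; remove that cell from P, ejecting 5. So w(1) = 5. P is now [].

So w = 5 2 1 4 3 6.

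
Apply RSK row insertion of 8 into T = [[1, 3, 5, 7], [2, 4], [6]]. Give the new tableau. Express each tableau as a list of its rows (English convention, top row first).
8 is larger than every entry of row 1, so it is appended to row 1. The new tableau is [[1, 3, 5, 7, 8], [2, 4], [6]].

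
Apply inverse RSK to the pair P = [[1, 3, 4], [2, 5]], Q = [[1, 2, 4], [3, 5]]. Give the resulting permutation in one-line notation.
2 3 1 5 4

Reverse the RSK construction: for i from n down to 1, find the cell of Q containing i, remove the entry at that cell from P, and reverse-bump it up through P; the value ejected from row 1 is w(i).

Step i=5: Q has 5 at row 2, column 2; remove 5 from row 2 of P and reverse-bump: 5 enters row 1 and ejects 4. So w(5) = 4. P is now [[1, 3, 5], [2]].
Step i=4: Q has 4 at row 1, column 3; remove that cell from P, ejecting 5. So w(4) = 5. P is now [[1, 3], [2]].
Step i=3: Q has 3 at row 2, column 1; remove 2 from row 2 of P and reverse-bump: 2 enters row 1 and ejects 1. So w(3) = 1. P is now [[2, 3]].
Step i=2: Q has 2 at row 1, column 2; remove that cell from P, ejecting 3. So w(2) = 3. P is now [[2]].
Step i=1: Q has 1 at row 1, column 1; remove that cell from P, ejecting 2. So w(1) = 2. P is now [].

So w = 2 3 1 5 4.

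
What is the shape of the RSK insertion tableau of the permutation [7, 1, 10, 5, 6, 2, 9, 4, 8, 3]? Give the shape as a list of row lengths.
RSK row insertion gives P = [[1, 2, 3, 8], [4, 6, 9], [5, 10], [7]], which has shape [4, 3, 2, 1].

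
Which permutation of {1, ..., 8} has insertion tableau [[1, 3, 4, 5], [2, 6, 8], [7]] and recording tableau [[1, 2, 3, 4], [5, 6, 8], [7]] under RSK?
2 3 7 8 1 6 4 5

Reverse RSK: for i = n, n-1, ..., 1, locate i in Q, remove the corresponding corner cell from P, and reverse-bump its entry up through P; the value ejected from row 1 is w(i).

So w = 2 3 7 8 1 6 4 5.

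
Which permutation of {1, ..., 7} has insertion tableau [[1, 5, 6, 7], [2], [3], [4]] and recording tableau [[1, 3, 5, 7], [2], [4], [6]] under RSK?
Reverse the RSK construction: for i from n down to 1, find the cell of Q containing i, remove the entry at that cell from P, and reverse-bump it up through P; the value ejected from row 1 is w(i).

Step i=7: Q has 7 at row 1, column 4; remove that cell from P, ejecting 7. So w(7) = 7. P is now [[1, 5, 6], [2], [3], [4]].
Step i=6: Q has 6 at row 4, column 1; remove 4 from row 4 of P and reverse-bump: 4 enters row 3 and ejects 3; 3 enters row 2 and ejects 2; 2 enters row 1 and ejects 1. So w(6) = 1. P is now [[2, 5, 6], [3], [4]].
Step i=5: Q has 5 at row 1, column 3; remove that cell from P, ejecting 6. So w(5) = 6. P is now [[2, 5], [3], [4]].
Step i=4: Q has 4 at row 3, column 1; remove 4 from row 3 of P and reverse-bump: 4 enters row 2 and ejects 3; 3 enters row 1 and ejects 2. So w(4) = 2. P is now [[3, 5], [4]].
Step i=3: Q has 3 at row 1, column 2; remove that cell from P, ejecting 5. So w(3) = 5. P is now [[3], [4]].
Step i=2: Q has 2 at row 2, column 1; remove 4 from row 2 of P and reverse-bump: 4 enters row 1 and ejects 3. So w(2) = 3. P is now [[4]].
Step i=1: Q has 1 at row 1, column 1; remove that cell from P, ejecting 4. So w(1) = 4. P is now [].

So w = 4 3 5 2 6 1 7.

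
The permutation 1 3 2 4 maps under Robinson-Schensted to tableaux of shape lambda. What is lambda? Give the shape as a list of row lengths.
Row-insert each entry into an empty tableau.

After inserting 1: P = [[1]].
After inserting 3: P = [[1, 3]].
After inserting 2: P = [[1, 2], [3]].
After inserting 4: P = [[1, 2, 4], [3]].

The final insertion tableau P = [[1, 2, 4], [3]] has shape [3, 1].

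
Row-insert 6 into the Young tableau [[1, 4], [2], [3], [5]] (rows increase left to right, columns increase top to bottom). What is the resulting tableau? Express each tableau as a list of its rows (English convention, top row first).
[[1, 4, 6], [2], [3], [5]]

6 is larger than every entry of row 1, so it is appended to row 1. The new tableau is [[1, 4, 6], [2], [3], [5]].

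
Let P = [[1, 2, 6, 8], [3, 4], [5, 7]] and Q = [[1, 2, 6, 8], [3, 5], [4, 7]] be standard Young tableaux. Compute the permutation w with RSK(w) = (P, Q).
Reverse the RSK construction: for i from n down to 1, find the cell of Q containing i, remove the entry at that cell from P, and reverse-bump it up through P; the value ejected from row 1 is w(i).

Step i=8: Q has 8 at row 1, column 4; remove that cell from P, ejecting 8. So w(8) = 8. P is now [[1, 2, 6], [3, 4], [5, 7]].
Step i=7: Q has 7 at row 3, column 2; remove 7 from row 3 of P and reverse-bump: 7 enters row 2 and ejects 4; 4 enters row 1 and ejects 2. So w(7) = 2. P is now [[1, 4, 6], [3, 7], [5]].
Step i=6: Q has 6 at row 1, column 3; remove that cell from P, ejecting 6. So w(6) = 6. P is now [[1, 4], [3, 7], [5]].
Step i=5: Q has 5 at row 2, column 2; remove 7 from row 2 of P and reverse-bump: 7 enters row 1 and ejects 4. So w(5) = 4. P is now [[1, 7], [3], [5]].
Step i=4: Q has 4 at row 3, column 1; remove 5 from row 3 of P and reverse-bump: 5 enters row 2 and ejects 3; 3 enters row 1 and ejects 1. So w(4) = 1. P is now [[3, 7], [5]].
Step i=3: Q has 3 at row 2, column 1; remove 5 from row 2 of P and reverse-bump: 5 enters row 1 and ejects 3. So w(3) = 3. P is now [[5, 7]].
Step i=2: Q has 2 at row 1, column 2; remove that cell from P, ejecting 7. So w(2) = 7. P is now [[5]].
Step i=1: Q has 1 at row 1, column 1; remove that cell from P, ejecting 5. So w(1) = 5. P is now [].

So w = 5 7 3 1 4 6 2 8.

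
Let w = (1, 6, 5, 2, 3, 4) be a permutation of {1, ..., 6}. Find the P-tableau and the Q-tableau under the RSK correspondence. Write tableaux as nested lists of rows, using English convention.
P = [[1, 2, 3, 4], [5], [6]], Q = [[1, 2, 5, 6], [3], [4]]

Insert each entry of the permutation into P by Schensted row insertion, recording in Q the position of each new cell.

Insert 1: appended to row 1. P = [[1]], Q = [[1]].
Insert 6: appended to row 1. P = [[1, 6]], Q = [[1, 2]].
Insert 5: 5 bumps 6 from row 1; 6 starts row 2. P = [[1, 5], [6]], Q = [[1, 2], [3]].
Insert 2: 2 bumps 5 from row 1; 5 bumps 6 from row 2; 6 starts row 3. P = [[1, 2], [5], [6]], Q = [[1, 2], [3], [4]].
Insert 3: appended to row 1. P = [[1, 2, 3], [5], [6]], Q = [[1, 2, 5], [3], [4]].
Insert 4: appended to row 1. P = [[1, 2, 3, 4], [5], [6]], Q = [[1, 2, 5, 6], [3], [4]].

So P = [[1, 2, 3, 4], [5], [6]], Q = [[1, 2, 5, 6], [3], [4]].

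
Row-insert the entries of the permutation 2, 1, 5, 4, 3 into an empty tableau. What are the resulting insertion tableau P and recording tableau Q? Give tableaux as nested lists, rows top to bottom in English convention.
Insert each entry of the permutation into P by Schensted row insertion, recording in Q the position of each new cell.

Insert 2: appended to row 1. P = [[2]], Q = [[1]].
Insert 1: 1 bumps 2 from row 1; 2 starts row 2. P = [[1], [2]], Q = [[1], [2]].
Insert 5: appended to row 1. P = [[1, 5], [2]], Q = [[1, 3], [2]].
Insert 4: 4 bumps 5 from row 1; 5 appends to row 2. P = [[1, 4], [2, 5]], Q = [[1, 3], [2, 4]].
Insert 3: 3 bumps 4 from row 1; 4 bumps 5 from row 2; 5 starts row 3. P = [[1, 3], [2, 4], [5]], Q = [[1, 3], [2, 4], [5]].

So P = [[1, 3], [2, 4], [5]], Q = [[1, 3], [2, 4], [5]].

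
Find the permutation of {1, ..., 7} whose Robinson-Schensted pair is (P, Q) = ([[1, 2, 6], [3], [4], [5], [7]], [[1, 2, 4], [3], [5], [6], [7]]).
Reverse the RSK construction: for i from n down to 1, find the cell of Q containing i, remove the entry at that cell from P, and reverse-bump it up through P; the value ejected from row 1 is w(i).

Step i=7: Q has 7 at row 5, column 1; remove 7 from row 5 of P and reverse-bump: 7 enters row 4 and ejects 5; 5 enters row 3 and ejects 4; 4 enters row 2 and ejects 3; 3 enters row 1 and ejects 2. So w(7) = 2. P is now [[1, 3, 6], [4], [5], [7]].
Step i=6: Q has 6 at row 4, column 1; remove 7 from row 4 of P and reverse-bump: 7 enters row 3 and ejects 5; 5 enters row 2 and ejects 4; 4 enters row 1 and ejects 3. So w(6) = 3. P is now [[1, 4, 6], [5], [7]].
Step i=5: Q has 5 at row 3, column 1; remove 7 from row 3 of P and reverse-bump: 7 enters row 2 and ejects 5; 5 enters row 1 and ejects 4. So w(5) = 4. P is now [[1, 5, 6], [7]].
Step i=4: Q has 4 at row 1, column 3; remove that cell from P, ejecting 6. So w(4) = 6. P is now [[1, 5], [7]].
Step i=3: Q has 3 at row 2, column 1; remove 7 from row 2 of P and reverse-bump: 7 enters row 1 and ejects 5. So w(3) = 5. P is now [[1, 7]].
Step i=2: Q has 2 at row 1, column 2; remove that cell from P, ejecting 7. So w(2) = 7. P is now [[1]].
Step i=1: Q has 1 at row 1, column 1; remove that cell from P, ejecting 1. So w(1) = 1. P is now [].

So w = 1 7 5 6 4 3 2.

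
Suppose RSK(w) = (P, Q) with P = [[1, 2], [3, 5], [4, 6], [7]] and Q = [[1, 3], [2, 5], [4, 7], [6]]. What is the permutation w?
Reverse the RSK construction: for i from n down to 1, find the cell of Q containing i, remove the entry at that cell from P, and reverse-bump it up through P; the value ejected from row 1 is w(i).

Step i=7: Q has 7 at row 3, column 2; remove 6 from row 3 of P and reverse-bump: 6 enters row 2 and ejects 5; 5 enters row 1 and ejects 2. So w(7) = 2. P is now [[1, 5], [3, 6], [4], [7]].
Step i=6: Q has 6 at row 4, column 1; remove 7 from row 4 of P and reverse-bump: 7 enters row 3 and ejects 4; 4 enters row 2 and ejects 3; 3 enters row 1 and ejects 1. So w(6) = 1. P is now [[3, 5], [4, 6], [7]].
Step i=5: Q has 5 at row 2, column 2; remove 6 from row 2 of P and reverse-bump: 6 enters row 1 and ejects 5. So w(5) = 5. P is now [[3, 6], [4], [7]].
Step i=4: Q has 4 at row 3, column 1; remove 7 from row 3 of P and reverse-bump: 7 enters row 2 and ejects 4; 4 enters row 1 and ejects 3. So w(4) = 3. P is now [[4, 6], [7]].
Step i=3: Q has 3 at row 1, column 2; remove that cell from P, ejecting 6. So w(3) = 6. P is now [[4], [7]].
Step i=2: Q has 2 at row 2, column 1; remove 7 from row 2 of P and reverse-bump: 7 enters row 1 and ejects 4. So w(2) = 4. P is now [[7]].
Step i=1: Q has 1 at row 1, column 1; remove that cell from P, ejecting 7. So w(1) = 7. P is now [].

So w = 7 4 6 3 5 1 2.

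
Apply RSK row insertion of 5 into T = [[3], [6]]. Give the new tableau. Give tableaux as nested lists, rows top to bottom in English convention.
5 is larger than every entry of row 1, so it is appended to row 1. The new tableau is [[3, 5], [6]].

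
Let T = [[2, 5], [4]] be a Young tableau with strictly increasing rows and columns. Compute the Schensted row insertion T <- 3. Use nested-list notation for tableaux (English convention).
In row 1, 3 replaces 5 (the leftmost entry greater than 3); 5 is bumped to row 2. 5 is appended to row 2. The new tableau is [[2, 3], [4, 5]].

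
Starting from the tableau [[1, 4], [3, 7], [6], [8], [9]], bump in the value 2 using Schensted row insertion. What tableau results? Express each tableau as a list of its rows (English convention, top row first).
In row 1, 2 replaces 4 (the leftmost entry greater than 2); 4 is bumped to row 2. In row 2, 4 replaces 7 (the leftmost entry greater than 4); 7 is bumped to row 3. 7 is appended to row 3. The new tableau is [[1, 2], [3, 4], [6, 7], [8], [9]].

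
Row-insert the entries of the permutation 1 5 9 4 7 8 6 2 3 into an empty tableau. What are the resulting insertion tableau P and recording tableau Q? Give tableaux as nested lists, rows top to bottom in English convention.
Insert each entry of the permutation into P by Schensted row insertion, recording in Q the position of each new cell.

Insert 1: appended to row 1. P = [[1]].
Insert 5: appended to row 1. P = [[1, 5]].
Insert 9: appended to row 1. P = [[1, 5, 9]].
Insert 4: 4 bumps 5 from row 1; 5 starts row 2. P = [[1, 4, 9], [5]].
Insert 7: 7 bumps 9 from row 1; 9 appends to row 2. P = [[1, 4, 7], [5, 9]].
Insert 8: appended to row 1. P = [[1, 4, 7, 8], [5, 9]].
Insert 6: 6 bumps 7 from row 1; 7 bumps 9 from row 2; 9 starts row 3. P = [[1, 4, 6, 8], [5, 7], [9]].
Insert 2: 2 bumps 4 from row 1; 4 bumps 5 from row 2; 5 bumps 9 from row 3; 9 starts row 4. P = [[1, 2, 6, 8], [4, 7], [5], [9]].
Insert 3: 3 bumps 6 from row 1; 6 bumps 7 from row 2; 7 appends to row 3. P = [[1, 2, 3, 8], [4, 6], [5, 7], [9]].

So P = [[1, 2, 3, 8], [4, 6], [5, 7], [9]], Q = [[1, 2, 3, 6], [4, 5], [7, 9], [8]].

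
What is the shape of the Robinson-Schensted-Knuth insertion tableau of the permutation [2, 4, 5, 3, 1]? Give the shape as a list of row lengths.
Row-insert each entry into an empty tableau.

After inserting 2: P = [[2]].
After inserting 4: P = [[2, 4]].
After inserting 5: P = [[2, 4, 5]].
After inserting 3: P = [[2, 3, 5], [4]].
After inserting 1: P = [[1, 3, 5], [2], [4]].

The final insertion tableau P = [[1, 3, 5], [2], [4]] has shape [3, 1, 1].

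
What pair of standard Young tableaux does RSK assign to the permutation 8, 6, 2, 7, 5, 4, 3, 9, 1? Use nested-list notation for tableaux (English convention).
P = [[1, 3, 9], [2, 7], [4], [5], [6], [8]], Q = [[1, 4, 8], [2, 5], [3], [6], [7], [9]]

Insert each entry of the permutation into P by Schensted row insertion, recording in Q the position of each new cell.

After inserting 8: P = [[8]].
After inserting 6: P = [[6], [8]].
After inserting 2: P = [[2], [6], [8]].
After inserting 7: P = [[2, 7], [6], [8]].
After inserting 5: P = [[2, 5], [6, 7], [8]].
After inserting 4: P = [[2, 4], [5, 7], [6], [8]].
After inserting 3: P = [[2, 3], [4, 7], [5], [6], [8]].
After inserting 9: P = [[2, 3, 9], [4, 7], [5], [6], [8]].
After inserting 1: P = [[1, 3, 9], [2, 7], [4], [5], [6], [8]].

So P = [[1, 3, 9], [2, 7], [4], [5], [6], [8]], Q = [[1, 4, 8], [2, 5], [3], [6], [7], [9]].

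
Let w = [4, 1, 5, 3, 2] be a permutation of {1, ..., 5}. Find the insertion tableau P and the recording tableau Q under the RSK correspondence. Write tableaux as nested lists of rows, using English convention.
P = [[1, 2], [3, 5], [4]], Q = [[1, 3], [2, 4], [5]]

Insert each entry of the permutation into P by Schensted row insertion, recording in Q the position of each new cell.

Insert 4: appended to row 1. P = [[4]].
Insert 1: 1 bumps 4 from row 1; 4 starts row 2. P = [[1], [4]].
Insert 5: appended to row 1. P = [[1, 5], [4]].
Insert 3: 3 bumps 5 from row 1; 5 appends to row 2. P = [[1, 3], [4, 5]].
Insert 2: 2 bumps 3 from row 1; 3 bumps 4 from row 2; 4 starts row 3. P = [[1, 2], [3, 5], [4]].

So P = [[1, 2], [3, 5], [4]], Q = [[1, 3], [2, 4], [5]].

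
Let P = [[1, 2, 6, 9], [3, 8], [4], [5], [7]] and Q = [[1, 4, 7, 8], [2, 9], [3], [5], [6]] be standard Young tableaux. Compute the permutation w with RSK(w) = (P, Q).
Reverse the RSK construction: for i from n down to 1, find the cell of Q containing i, remove the entry at that cell from P, and reverse-bump it up through P; the value ejected from row 1 is w(i).

Step i=9: Q has 9 at row 2, column 2; remove 8 from row 2 of P and reverse-bump: 8 enters row 1 and ejects 6. So w(9) = 6. P is now [[1, 2, 8, 9], [3], [4], [5], [7]].
Step i=8: Q has 8 at row 1, column 4; remove that cell from P, ejecting 9. So w(8) = 9. P is now [[1, 2, 8], [3], [4], [5], [7]].
Step i=7: Q has 7 at row 1, column 3; remove that cell from P, ejecting 8. So w(7) = 8. P is now [[1, 2], [3], [4], [5], [7]].
Step i=6: Q has 6 at row 5, column 1; remove 7 from row 5 of P and reverse-bump: 7 enters row 4 and ejects 5; 5 enters row 3 and ejects 4; 4 enters row 2 and ejects 3; 3 enters row 1 and ejects 2. So w(6) = 2. P is now [[1, 3], [4], [5], [7]].
Step i=5: Q has 5 at row 4, column 1; remove 7 from row 4 of P and reverse-bump: 7 enters row 3 and ejects 5; 5 enters row 2 and ejects 4; 4 enters row 1 and ejects 3. So w(5) = 3. P is now [[1, 4], [5], [7]].
Step i=4: Q has 4 at row 1, column 2; remove that cell from P, ejecting 4. So w(4) = 4. P is now [[1], [5], [7]].
Step i=3: Q has 3 at row 3, column 1; remove 7 from row 3 of P and reverse-bump: 7 enters row 2 and ejects 5; 5 enters row 1 and ejects 1. So w(3) = 1. P is now [[5], [7]].
Step i=2: Q has 2 at row 2, column 1; remove 7 from row 2 of P and reverse-bump: 7 enters row 1 and ejects 5. So w(2) = 5. P is now [[7]].
Step i=1: Q has 1 at row 1, column 1; remove that cell from P, ejecting 7. So w(1) = 7. P is now [].

So w = 7 5 1 4 3 2 8 9 6.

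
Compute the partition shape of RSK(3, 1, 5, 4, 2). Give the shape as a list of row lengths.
[2, 2, 1]

Row-insert each entry into an empty tableau.

After inserting 3: P = [[3]].
After inserting 1: P = [[1], [3]].
After inserting 5: P = [[1, 5], [3]].
After inserting 4: P = [[1, 4], [3, 5]].
After inserting 2: P = [[1, 2], [3, 4], [5]].

The final insertion tableau P = [[1, 2], [3, 4], [5]] has shape [2, 2, 1].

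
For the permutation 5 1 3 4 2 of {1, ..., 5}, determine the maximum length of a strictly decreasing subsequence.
3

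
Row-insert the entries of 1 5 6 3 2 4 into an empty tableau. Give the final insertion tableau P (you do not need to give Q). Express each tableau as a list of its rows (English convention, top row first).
Insert 1: appended to row 1. P = [[1]].
Insert 5: appended to row 1. P = [[1, 5]].
Insert 6: appended to row 1. P = [[1, 5, 6]].
Insert 3: 3 bumps 5 from row 1; 5 starts row 2. P = [[1, 3, 6], [5]].
Insert 2: 2 bumps 3 from row 1; 3 bumps 5 from row 2; 5 starts row 3. P = [[1, 2, 6], [3], [5]].
Insert 4: 4 bumps 6 from row 1; 6 appends to row 2. P = [[1, 2, 4], [3, 6], [5]].

So P = [[1, 2, 4], [3, 6], [5]].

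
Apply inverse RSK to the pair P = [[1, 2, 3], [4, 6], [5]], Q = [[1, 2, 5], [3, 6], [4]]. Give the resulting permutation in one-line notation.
1 5 4 2 6 3

Reverse RSK: for i = n, n-1, ..., 1, locate i in Q, remove the corresponding corner cell from P, and reverse-bump its entry up through P; the value ejected from row 1 is w(i).

So w = 1 5 4 2 6 3.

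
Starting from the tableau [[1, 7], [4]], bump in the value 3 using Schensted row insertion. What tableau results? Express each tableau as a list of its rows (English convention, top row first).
[[1, 3], [4, 7]]

In row 1, 3 replaces 7 (the leftmost entry greater than 3); 7 is bumped to row 2. 7 is appended to row 2. The new tableau is [[1, 3], [4, 7]].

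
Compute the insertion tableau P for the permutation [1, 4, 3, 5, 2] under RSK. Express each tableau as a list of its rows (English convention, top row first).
After inserting 1: P = [[1]].
After inserting 4: P = [[1, 4]].
After inserting 3: P = [[1, 3], [4]].
After inserting 5: P = [[1, 3, 5], [4]].
After inserting 2: P = [[1, 2, 5], [3], [4]].

So P = [[1, 2, 5], [3], [4]].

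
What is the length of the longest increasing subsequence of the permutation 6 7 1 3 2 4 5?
4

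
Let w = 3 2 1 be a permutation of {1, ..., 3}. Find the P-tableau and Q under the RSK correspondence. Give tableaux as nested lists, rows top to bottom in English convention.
Insert each entry of the permutation into P by Schensted row insertion, recording in Q the position of each new cell.

Insert 3: appended to row 1. P = [[3]].
Insert 2: 2 bumps 3 from row 1; 3 starts row 2. P = [[2], [3]].
Insert 1: 1 bumps 2 from row 1; 2 bumps 3 from row 2; 3 starts row 3. P = [[1], [2], [3]].

So P = [[1], [2], [3]], Q = [[1], [2], [3]].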